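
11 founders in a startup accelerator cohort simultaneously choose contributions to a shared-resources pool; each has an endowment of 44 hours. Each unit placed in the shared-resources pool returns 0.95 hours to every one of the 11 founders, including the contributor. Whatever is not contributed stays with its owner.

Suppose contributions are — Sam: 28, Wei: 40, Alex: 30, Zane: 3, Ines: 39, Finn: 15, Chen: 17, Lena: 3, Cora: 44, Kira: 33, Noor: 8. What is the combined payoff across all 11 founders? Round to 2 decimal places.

2941.00 hours

Total contributed: 28 + 40 + 30 + 3 + 39 + 15 + 17 + 3 + 44 + 33 + 8 = 260; total kept: 11 × 44 − 260 = 224.
The shared-resources pool pays out 0.95 × 11 × 260 = 2717.00 in aggregate.
Group total = 224 + 2717.00 = 2941.00.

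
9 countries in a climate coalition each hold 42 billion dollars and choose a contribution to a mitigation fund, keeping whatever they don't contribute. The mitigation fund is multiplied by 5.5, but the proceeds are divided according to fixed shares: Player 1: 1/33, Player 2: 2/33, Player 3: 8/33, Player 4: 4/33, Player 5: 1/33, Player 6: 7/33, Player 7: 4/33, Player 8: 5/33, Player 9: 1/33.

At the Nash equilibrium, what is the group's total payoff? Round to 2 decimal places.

756.00 billion dollars

Each unit j contributes comes back to j as 5.5 × (j's share), so j prefers to contribute only if that share exceeds 1/5.5 = 0.1818; otherwise keeping the unit dominates.
The shares above 0.1818 belong to Player 3 and Player 6, contributing 42 each; the remaining 7 contribute 0. Total contributed: 84.
The mitigation fund pays out 5.5 × 84 = 462.00 in total (split across the unequal shares, but the aggregate is all that matters for the group sum).
The 7 free-riders keep 42 each, adding 294. Group total = 294 + 462.00 = 756.00.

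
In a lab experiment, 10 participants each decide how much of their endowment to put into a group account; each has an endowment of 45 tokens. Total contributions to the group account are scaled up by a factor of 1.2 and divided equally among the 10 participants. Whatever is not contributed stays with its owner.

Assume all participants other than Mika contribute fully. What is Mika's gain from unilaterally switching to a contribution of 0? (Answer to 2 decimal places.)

39.60 tokens

Switching from a contribution of 45 to 0 lets Mika keep an extra 45 tokens, but lowers the group account by 45, which costs Mika their own share of that drop: 1.2/10 × 45 = 5.40.
Net gain = 45 − 5.40 = 39.60. The private return per contributed unit (0.1200) is below 1, so free-riding is indeed the best response regardless of what the others do.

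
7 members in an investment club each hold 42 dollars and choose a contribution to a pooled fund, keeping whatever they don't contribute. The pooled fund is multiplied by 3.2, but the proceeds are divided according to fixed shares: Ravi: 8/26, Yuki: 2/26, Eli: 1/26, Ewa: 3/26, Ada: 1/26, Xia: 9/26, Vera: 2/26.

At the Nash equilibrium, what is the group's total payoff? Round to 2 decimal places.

386.40 dollars

Each unit j contributes comes back to j as 3.2 × (j's share), so j prefers to contribute only if that share exceeds 1/3.2 = 0.3125; otherwise keeping the unit dominates.
Only Xia (9/26) clears that bar, contributing 42; the remaining 6 contribute 0. Total contributed: 42.
The pooled fund pays out 3.2 × 42 = 134.40 in total (split across the unequal shares, but the aggregate is all that matters for the group sum).
The 6 free-riders keep 42 each, adding 252. Group total = 252 + 134.40 = 386.40.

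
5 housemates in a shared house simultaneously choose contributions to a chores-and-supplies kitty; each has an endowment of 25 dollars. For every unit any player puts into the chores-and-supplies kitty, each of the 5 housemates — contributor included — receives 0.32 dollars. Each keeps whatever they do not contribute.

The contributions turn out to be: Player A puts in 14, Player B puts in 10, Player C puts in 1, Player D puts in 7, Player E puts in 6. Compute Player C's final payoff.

36.16 dollars

Total contributed: 14 + 10 + 1 + 7 + 6 = 38.
Each receives 0.32 × 38 = 12.16 from the chores-and-supplies kitty.
Player C keeps 25 − 1 = 24, so Player C's payoff is 24 + 12.16 = 36.16.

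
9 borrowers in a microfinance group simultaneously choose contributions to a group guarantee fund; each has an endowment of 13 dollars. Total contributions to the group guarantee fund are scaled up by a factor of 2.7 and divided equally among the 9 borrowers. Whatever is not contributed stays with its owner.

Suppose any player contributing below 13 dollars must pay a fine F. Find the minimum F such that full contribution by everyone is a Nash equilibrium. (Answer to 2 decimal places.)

Given the others contribute fully, the best deviation is to contribute 0 (any partial contribution still incurs the fine and gives up units whose private return 0.3000 is below 1).
Deviating from 13 to 0 saves 13 dollars but forfeits the deviator's share of the drop in the group guarantee fund: 2.7/9 × 13 = 3.90.
So the deviation gain is 13 − 3.90 = 9.10, and the fine must be at least 9.10 dollars to wipe it out.

9.10 dollars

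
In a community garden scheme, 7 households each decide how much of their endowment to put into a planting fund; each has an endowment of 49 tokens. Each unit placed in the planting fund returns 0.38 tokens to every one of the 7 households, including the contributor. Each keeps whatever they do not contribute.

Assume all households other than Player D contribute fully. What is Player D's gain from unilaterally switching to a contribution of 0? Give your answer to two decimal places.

Switching from a contribution of 49 to 0 lets Player D keep an extra 49 tokens, but lowers the planting fund by 49, which costs Player D their own share of that drop: 0.38 × 49 = 18.62.
Net gain = 49 − 18.62 = 30.38. The private return per contributed unit (0.38) is below 1, so free-riding is indeed the best response regardless of what the others do.

30.38 tokens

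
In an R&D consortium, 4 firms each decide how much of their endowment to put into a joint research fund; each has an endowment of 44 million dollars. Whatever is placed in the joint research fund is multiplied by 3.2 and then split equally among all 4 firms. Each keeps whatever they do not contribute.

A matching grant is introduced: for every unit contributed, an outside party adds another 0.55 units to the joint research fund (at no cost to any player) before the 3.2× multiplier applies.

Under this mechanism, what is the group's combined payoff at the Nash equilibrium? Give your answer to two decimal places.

872.96 million dollars

Under the mechanism each unit contributed yields 3.2 × 1.55 / 4 = 1.2400 back to its contributor per unit of net cost, which exceeds 1, making full contribution the dominant choice for everyone.
At the Nash equilibrium everyone contributes 44. Group total payoff = 3.2 × 1.55 × 176 = 872.96.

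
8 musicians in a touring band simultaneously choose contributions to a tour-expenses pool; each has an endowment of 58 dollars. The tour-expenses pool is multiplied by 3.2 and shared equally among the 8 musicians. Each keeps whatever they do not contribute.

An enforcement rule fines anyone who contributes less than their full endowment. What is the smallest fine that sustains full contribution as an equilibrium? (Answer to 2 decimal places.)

Given the others contribute fully, the best deviation is to contribute 0 (any partial contribution still incurs the fine and gives up units whose private return 0.4000 is below 1).
Deviating from 58 to 0 saves 58 dollars but forfeits the deviator's share of the drop in the tour-expenses pool: 3.2/8 × 58 = 23.20.
So the deviation gain is 58 − 23.20 = 34.80, and the fine must be at least 34.80 dollars to wipe it out.

34.80 dollars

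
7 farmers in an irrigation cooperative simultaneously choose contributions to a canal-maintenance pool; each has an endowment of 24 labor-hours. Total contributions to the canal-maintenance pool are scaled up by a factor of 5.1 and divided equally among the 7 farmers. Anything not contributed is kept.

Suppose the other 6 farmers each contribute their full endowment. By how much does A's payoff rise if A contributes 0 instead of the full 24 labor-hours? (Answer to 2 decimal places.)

6.51 labor-hours

Switching from a contribution of 24 to 0 lets A keep an extra 24 labor-hours, but lowers the canal-maintenance pool by 24, which costs A their own share of that drop: 5.1/7 × 24 = 17.49.
Net gain = 24 − 17.49 = 6.51. The private return per contributed unit (0.7286) is below 1, so free-riding is indeed the best response regardless of what the others do.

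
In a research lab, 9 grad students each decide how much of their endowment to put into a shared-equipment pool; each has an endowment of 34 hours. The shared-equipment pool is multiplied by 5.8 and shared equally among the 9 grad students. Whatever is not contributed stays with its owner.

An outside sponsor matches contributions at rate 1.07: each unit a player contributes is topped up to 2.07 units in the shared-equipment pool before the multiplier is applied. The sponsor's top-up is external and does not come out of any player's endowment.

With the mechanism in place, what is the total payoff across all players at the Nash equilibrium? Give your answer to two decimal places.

Under the mechanism each unit contributed yields 5.8 × 2.07 / 9 = 1.3340 back to its contributor per unit of net cost, which exceeds 1, making full contribution the dominant choice for everyone.
At the Nash equilibrium everyone contributes 34. Group total payoff = 5.8 × 2.07 × 306 = 3673.84.

3673.84 hours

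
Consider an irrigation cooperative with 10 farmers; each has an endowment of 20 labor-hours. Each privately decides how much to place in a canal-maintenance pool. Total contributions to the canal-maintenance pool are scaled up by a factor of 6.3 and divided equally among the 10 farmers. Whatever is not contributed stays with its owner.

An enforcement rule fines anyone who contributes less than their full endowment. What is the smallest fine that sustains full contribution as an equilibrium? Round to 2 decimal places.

Given the others contribute fully, the best deviation is to contribute 0 (any partial contribution still incurs the fine and gives up units whose private return 0.6300 is below 1).
Deviating from 20 to 0 saves 20 labor-hours but forfeits the deviator's share of the drop in the canal-maintenance pool: 6.3/10 × 20 = 12.60.
So the deviation gain is 20 − 12.60 = 7.40, and the fine must be at least 7.40 labor-hours to wipe it out.

7.40 labor-hours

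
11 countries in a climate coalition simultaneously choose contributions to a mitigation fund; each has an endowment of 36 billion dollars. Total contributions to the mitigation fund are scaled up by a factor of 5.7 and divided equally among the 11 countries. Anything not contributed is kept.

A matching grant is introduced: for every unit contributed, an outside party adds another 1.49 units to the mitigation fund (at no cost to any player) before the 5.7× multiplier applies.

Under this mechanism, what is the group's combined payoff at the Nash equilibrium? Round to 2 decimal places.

5620.43 billion dollars

With the mechanism, a contributed unit returns 5.7 × 2.49 / 11 = 1.2903 per unit of net cost to the contributor — now above 1 — so contributing fully is weakly dominant for every player.
So the Nash equilibrium is full contribution by all 11; the group earns 5.7 × 2.49 × 396 = 5620.43.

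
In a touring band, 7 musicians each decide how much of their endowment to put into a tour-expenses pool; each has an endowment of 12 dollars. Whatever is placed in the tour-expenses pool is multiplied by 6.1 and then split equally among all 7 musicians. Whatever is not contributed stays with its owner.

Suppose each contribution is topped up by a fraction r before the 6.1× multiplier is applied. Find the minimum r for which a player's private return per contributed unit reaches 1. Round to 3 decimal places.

0.148

With matching at rate r, one contributed unit becomes (1 + r) in the tour-expenses pool and returns 6.1 × (1 + r) / 7 to the contributor.
Setting this equal to 1: 1 + r = 7/6.1 = 1.1475.
So the minimum matching rate is r = 1.1475 − 1 = 0.148.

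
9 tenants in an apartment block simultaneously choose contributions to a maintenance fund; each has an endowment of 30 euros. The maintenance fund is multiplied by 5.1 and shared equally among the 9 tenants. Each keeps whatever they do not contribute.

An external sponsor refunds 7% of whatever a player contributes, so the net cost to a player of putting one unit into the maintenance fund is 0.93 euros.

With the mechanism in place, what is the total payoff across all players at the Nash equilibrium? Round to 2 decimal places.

The effective private return is (5.1/9) / 0.93 = 0.6093, which is still under 1, so the mechanism doesn't change anyone's dominant strategy: zero contribution.
Everyone keeps their endowment and the group total is 9 × 30 = 270.

270.00 euros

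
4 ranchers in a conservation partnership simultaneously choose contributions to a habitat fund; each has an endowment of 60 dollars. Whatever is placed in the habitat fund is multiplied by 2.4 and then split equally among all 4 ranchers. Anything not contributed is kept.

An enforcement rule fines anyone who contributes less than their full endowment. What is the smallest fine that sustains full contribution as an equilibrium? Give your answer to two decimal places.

Given the others contribute fully, the best deviation is to contribute 0 (any partial contribution still incurs the fine and gives up units whose private return 0.6000 is below 1).
Deviating from 60 to 0 saves 60 dollars but forfeits the deviator's share of the drop in the habitat fund: 2.4/4 × 60 = 36.00.
So the deviation gain is 60 − 36.00 = 24.00, and the fine must be at least 24.00 dollars to wipe it out.

24.00 dollars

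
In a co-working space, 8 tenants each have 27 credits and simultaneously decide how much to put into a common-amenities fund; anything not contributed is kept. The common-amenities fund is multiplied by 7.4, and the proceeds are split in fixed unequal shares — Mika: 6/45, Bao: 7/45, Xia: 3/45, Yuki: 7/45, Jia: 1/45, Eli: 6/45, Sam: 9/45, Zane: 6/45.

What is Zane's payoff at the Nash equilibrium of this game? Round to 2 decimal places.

106.92 credits

A player with share s gets back 7.4·s per unit contributed, so full contribution is dominant for anyone with s > 1/7.4 = 0.1351 and zero contribution is dominant for anyone below.
Bao, Yuki and Sam are above the threshold, contributing 27 each; the remaining 5 contribute 0. Total contributed: 81.
Zane keeps 27 and receives 7.4 × 81 × 6/45 = 79.92 from the common-amenities fund, for a payoff of 106.92.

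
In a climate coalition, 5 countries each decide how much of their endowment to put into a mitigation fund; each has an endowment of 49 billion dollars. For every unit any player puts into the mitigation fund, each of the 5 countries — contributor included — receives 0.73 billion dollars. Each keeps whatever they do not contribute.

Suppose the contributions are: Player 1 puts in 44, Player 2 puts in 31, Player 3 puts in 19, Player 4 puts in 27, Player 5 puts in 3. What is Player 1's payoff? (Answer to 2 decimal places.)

95.52 billion dollars

Total contributed: 44 + 31 + 19 + 27 + 3 = 124.
Each receives 0.73 × 124 = 90.52 from the mitigation fund.
Player 1 keeps 49 − 44 = 5, so Player 1's payoff is 5 + 90.52 = 95.52.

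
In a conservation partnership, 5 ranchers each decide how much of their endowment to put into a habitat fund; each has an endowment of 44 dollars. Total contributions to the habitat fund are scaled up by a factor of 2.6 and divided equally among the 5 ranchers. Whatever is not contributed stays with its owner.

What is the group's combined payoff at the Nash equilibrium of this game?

Each contributed unit returns 2.6/5 = 0.5200 to its contributor — below 1 — so contributing 0 is dominant for every player. At the Nash equilibrium everyone keeps their 44, and the group total is 5 × 44 = 220.

220.00 dollars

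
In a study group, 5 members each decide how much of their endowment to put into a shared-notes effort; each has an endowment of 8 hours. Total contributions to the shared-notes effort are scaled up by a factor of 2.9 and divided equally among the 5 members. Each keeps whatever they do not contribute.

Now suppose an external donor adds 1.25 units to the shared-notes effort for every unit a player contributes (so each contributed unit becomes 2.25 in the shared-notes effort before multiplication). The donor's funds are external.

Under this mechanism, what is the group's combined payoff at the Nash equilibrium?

With the mechanism, a contributed unit returns 2.9 × 2.25 / 5 = 1.3050 per unit of net cost to the contributor — now above 1 — so contributing fully is weakly dominant for every player.
So the Nash equilibrium is full contribution by all 5; the group earns 2.9 × 2.25 × 40 = 261.00.

261.00 hours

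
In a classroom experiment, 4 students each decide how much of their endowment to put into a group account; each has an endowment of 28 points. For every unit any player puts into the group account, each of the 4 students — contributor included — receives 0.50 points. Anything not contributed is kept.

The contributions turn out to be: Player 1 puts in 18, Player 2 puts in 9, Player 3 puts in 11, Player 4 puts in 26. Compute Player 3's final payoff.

49.00 points

Total contributed: 18 + 9 + 11 + 26 = 64.
Each receives 0.50 × 64 = 32.00 from the group account.
Player 3 keeps 28 − 11 = 17, so Player 3's payoff is 17 + 32.00 = 49.00.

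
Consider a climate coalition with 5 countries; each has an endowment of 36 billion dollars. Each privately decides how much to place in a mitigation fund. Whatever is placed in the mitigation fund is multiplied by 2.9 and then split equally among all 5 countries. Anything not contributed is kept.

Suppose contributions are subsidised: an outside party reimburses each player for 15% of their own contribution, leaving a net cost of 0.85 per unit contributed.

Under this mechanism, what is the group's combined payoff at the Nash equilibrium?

The effective private return is (2.9/5) / 0.85 = 0.6824, which is still under 1, so the mechanism doesn't change anyone's dominant strategy: zero contribution.
At the Nash equilibrium no one contributes; group total payoff = 5 × 36 = 180.

180.00 billion dollars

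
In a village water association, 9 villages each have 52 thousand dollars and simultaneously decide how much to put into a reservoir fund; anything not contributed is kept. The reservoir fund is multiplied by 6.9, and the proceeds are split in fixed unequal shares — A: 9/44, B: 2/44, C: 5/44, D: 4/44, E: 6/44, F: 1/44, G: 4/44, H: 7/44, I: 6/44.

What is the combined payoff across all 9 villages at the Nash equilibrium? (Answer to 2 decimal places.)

Player j's private return per contributed unit is 6.9 × (j's share). Contributing is weakly dominant for j when that share is at least 1/6.9 = 0.1449, and contributing 0 is dominant otherwise.
The shares above 0.1449 belong to A and H, contributing 52 each; the remaining 7 contribute 0. Total contributed: 104.
The reservoir fund pays out 6.9 × 104 = 717.60 in total (split across the unequal shares, but the aggregate is all that matters for the group sum).
The 7 free-riders keep 52 each, adding 364. Group total = 364 + 717.60 = 1081.60.

1081.60 thousand dollars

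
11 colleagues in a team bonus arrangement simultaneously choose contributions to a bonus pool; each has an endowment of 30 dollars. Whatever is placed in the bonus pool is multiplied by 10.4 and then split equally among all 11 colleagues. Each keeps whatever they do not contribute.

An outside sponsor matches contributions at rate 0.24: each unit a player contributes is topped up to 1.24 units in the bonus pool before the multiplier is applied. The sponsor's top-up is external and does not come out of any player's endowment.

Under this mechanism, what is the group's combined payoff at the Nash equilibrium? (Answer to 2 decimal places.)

With the mechanism, a contributed unit returns 10.4 × 1.24 / 11 = 1.1724 per unit of net cost to the contributor — now above 1 — so contributing fully is weakly dominant for every player.
So the Nash equilibrium is full contribution by all 11; the group earns 10.4 × 1.24 × 330 = 4255.68.

4255.68 dollars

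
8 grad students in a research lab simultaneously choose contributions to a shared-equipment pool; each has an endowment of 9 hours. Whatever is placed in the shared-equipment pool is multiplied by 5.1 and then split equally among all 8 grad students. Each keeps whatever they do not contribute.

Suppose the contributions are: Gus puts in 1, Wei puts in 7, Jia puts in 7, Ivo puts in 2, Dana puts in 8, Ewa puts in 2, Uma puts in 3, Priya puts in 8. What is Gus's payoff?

32.23 hours

Total contributed: 1 + 7 + 7 + 2 + 8 + 2 + 3 + 8 = 38.
Each receives 5.1 × 38 / 8 = 24.23 from the shared-equipment pool.
Gus keeps 9 − 1 = 8, so Gus's payoff is 8 + 24.23 = 32.23.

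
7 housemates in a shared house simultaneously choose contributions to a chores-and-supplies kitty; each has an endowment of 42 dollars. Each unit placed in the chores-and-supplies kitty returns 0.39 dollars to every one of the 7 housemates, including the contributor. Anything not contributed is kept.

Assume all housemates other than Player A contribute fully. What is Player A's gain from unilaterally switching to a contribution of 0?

Switching from a contribution of 42 to 0 lets Player A keep an extra 42 dollars, but lowers the chores-and-supplies kitty by 42, which costs Player A their own share of that drop: 0.39 × 42 = 16.38.
Net gain = 42 − 16.38 = 25.62. The private return per contributed unit (0.39) is below 1, so free-riding is indeed the best response regardless of what the others do.

25.62 dollars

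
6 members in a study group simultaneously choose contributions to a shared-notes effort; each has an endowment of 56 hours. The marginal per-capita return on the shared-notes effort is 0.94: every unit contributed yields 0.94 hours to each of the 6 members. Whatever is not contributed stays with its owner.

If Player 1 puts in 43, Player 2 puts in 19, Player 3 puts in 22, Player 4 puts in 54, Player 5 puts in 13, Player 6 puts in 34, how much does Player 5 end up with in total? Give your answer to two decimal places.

216.90 hours

Total contributed: 43 + 19 + 22 + 54 + 13 + 34 = 185.
Each receives 0.94 × 185 = 173.90 from the shared-notes effort.
Player 5 keeps 56 − 13 = 43, so Player 5's payoff is 43 + 173.90 = 216.90.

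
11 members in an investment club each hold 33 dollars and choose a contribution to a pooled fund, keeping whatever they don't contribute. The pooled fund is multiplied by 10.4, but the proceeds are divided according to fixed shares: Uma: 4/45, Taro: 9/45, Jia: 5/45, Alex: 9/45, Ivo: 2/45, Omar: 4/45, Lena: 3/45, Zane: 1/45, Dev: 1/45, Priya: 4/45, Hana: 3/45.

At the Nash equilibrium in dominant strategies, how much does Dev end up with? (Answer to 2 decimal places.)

Each unit j contributes comes back to j as 10.4 × (j's share), so j prefers to contribute only if that share exceeds 1/10.4 = 0.0962; otherwise keeping the unit dominates.
The shares above 0.0962 belong to Taro, Jia and Alex, contributing 33 each; the remaining 8 contribute 0. Total contributed: 99.
Dev keeps 33 and receives 10.4 × 99 × 1/45 = 22.88 from the pooled fund, for a payoff of 55.88.

55.88 dollars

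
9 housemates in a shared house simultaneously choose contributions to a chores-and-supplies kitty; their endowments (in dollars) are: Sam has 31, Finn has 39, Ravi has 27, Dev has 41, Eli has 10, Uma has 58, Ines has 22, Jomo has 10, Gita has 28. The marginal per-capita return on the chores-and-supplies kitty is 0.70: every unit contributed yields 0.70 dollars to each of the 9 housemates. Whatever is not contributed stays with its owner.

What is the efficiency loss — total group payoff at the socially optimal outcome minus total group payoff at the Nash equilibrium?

1409.80 dollars

The private return per contributed unit is 0.70 < 1 for everyone, so the Nash equilibrium is zero contribution and the group total is Σ E_j = 31 + 39 + 27 + 41 + 10 + 58 + 22 + 10 + 28 = 266.
Each contributed unit returns 6.300 to the group, so the social optimum is full contribution by everyone: group total = 6.300 × 266 = 1675.80.
Efficiency loss = (6.300 − 1) × 266 = 1409.80.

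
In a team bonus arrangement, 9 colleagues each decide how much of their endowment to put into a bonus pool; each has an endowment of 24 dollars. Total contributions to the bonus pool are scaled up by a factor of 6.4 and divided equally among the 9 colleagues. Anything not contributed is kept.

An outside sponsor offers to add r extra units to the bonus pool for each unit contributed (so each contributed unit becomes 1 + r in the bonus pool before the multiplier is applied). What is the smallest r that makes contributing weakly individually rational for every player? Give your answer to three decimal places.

0.406

With matching at rate r, one contributed unit becomes (1 + r) in the bonus pool and returns 6.4 × (1 + r) / 9 to the contributor.
Setting this equal to 1: 1 + r = 9/6.4 = 1.4063.
So the minimum matching rate is r = 1.4063 − 1 = 0.406.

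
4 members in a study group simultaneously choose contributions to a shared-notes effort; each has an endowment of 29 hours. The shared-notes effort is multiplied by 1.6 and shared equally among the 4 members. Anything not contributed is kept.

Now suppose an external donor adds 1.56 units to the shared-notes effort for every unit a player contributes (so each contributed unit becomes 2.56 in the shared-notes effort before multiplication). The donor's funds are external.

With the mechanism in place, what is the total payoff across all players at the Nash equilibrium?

Under the mechanism each unit contributed yields 1.6 × 2.56 / 4 = 1.0240 back to its contributor per unit of net cost, which exceeds 1, making full contribution the dominant choice for everyone.
At the Nash equilibrium everyone contributes 29. Group total payoff = 1.6 × 2.56 × 116 = 475.14.

475.14 hours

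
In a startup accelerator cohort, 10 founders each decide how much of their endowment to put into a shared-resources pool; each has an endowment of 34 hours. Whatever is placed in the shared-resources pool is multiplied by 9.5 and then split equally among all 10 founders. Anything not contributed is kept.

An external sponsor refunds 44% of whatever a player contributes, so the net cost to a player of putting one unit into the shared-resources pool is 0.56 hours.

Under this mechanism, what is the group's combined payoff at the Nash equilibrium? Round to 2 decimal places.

Under the mechanism each unit contributed yields (9.5/10) / 0.56 = 1.6964 back to its contributor per unit of net cost, which exceeds 1, making full contribution the dominant choice for everyone.
So the Nash equilibrium is full contribution by all 10; the group earns 10 × (34 × 0.44 + 9.5 × 34) = 3379.60.

3379.60 hours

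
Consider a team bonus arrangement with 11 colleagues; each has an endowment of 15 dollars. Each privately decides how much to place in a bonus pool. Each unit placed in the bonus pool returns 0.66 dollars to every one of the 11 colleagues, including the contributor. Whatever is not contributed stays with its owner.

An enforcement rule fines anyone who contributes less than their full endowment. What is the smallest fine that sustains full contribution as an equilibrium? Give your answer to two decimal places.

Given the others contribute fully, the best deviation is to contribute 0 (any partial contribution still incurs the fine and gives up units whose private return 0.66 is below 1).
Deviating from 15 to 0 saves 15 dollars but forfeits the deviator's share of the drop in the bonus pool: 0.66 × 15 = 9.90.
So the deviation gain is 15 − 9.90 = 5.10, and the fine must be at least 5.10 dollars to wipe it out.

5.10 dollars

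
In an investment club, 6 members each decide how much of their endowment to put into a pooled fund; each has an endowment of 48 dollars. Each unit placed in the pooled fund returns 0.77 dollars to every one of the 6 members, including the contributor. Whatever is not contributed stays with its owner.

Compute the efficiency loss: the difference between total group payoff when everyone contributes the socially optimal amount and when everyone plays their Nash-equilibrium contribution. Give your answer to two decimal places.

The private return per contributed unit is 0.77 < 1, so contributing 0 is dominant for every player. At the Nash equilibrium everyone keeps their 48, and the group total is 6 × 48 = 288.
Each contributed unit returns 4.620 to the group as a whole (0.77 to each of 6 players), which exceeds 1, so the social optimum is full contribution: group total = 4.620 × 288 = 1330.56.
Efficiency loss = 1330.56 − 288 = 1042.56.

1042.56 dollars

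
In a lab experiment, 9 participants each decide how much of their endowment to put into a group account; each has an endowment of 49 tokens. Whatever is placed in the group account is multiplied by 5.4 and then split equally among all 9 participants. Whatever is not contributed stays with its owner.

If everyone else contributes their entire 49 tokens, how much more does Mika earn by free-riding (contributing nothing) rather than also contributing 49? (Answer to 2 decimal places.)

Switching from a contribution of 49 to 0 lets Mika keep an extra 49 tokens, but lowers the group account by 49, which costs Mika their own share of that drop: 5.4/9 × 49 = 29.40.
Net gain = 49 − 29.40 = 19.60. The private return per contributed unit (0.6000) is below 1, so free-riding is indeed the best response regardless of what the others do.

19.60 tokens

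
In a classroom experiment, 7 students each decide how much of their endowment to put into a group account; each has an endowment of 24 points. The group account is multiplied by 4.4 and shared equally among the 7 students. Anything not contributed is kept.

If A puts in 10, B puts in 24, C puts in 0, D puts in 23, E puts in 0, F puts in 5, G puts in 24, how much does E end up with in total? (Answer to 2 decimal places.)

Total contributed: 10 + 24 + 0 + 23 + 0 + 5 + 24 = 86.
Each receives 4.4 × 86 / 7 = 54.06 from the group account.
E keeps 24 − 0 = 24, so E's payoff is 24 + 54.06 = 78.06.

78.06 points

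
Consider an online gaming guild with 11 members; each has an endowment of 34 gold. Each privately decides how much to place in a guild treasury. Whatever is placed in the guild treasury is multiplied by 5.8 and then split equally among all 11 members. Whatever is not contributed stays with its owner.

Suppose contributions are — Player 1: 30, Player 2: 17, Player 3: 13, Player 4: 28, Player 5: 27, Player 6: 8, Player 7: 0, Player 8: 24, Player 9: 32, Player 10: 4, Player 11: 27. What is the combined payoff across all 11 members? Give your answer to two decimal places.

1382.00 gold

Total contributed: 30 + 17 + 13 + 28 + 27 + 8 + 0 + 24 + 32 + 4 + 27 = 210; total kept: 11 × 34 − 210 = 164.
The guild treasury pays out 5.8 × 210 = 1218.00 in aggregate.
Group total = 164 + 1218.00 = 1382.00.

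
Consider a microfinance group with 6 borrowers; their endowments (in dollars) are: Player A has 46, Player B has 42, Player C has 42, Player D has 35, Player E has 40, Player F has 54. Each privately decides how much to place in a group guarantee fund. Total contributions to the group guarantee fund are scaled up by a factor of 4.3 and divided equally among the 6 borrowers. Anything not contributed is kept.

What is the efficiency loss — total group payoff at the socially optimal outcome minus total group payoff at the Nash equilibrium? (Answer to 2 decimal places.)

854.70 dollars

The private return per contributed unit is 4.3/6 = 0.7167 < 1 for every player regardless of endowment, so the Nash equilibrium is zero contribution and the group total is Σ E_j = 46 + 42 + 42 + 35 + 40 + 54 = 259.
Each contributed unit returns 4.300 to the group, so the social optimum is full contribution by everyone: group total = 4.300 × 259 = 1113.70.
Efficiency loss = (4.300 − 1) × 259 = 854.70.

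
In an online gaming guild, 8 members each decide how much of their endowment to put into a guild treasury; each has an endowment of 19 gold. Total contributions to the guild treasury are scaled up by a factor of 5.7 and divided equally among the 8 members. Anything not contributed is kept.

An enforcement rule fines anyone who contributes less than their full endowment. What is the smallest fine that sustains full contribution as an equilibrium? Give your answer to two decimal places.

5.46 gold

Given the others contribute fully, the best deviation is to contribute 0 (any partial contribution still incurs the fine and gives up units whose private return 0.7125 is below 1).
Deviating from 19 to 0 saves 19 gold but forfeits the deviator's share of the drop in the guild treasury: 5.7/8 × 19 = 13.54.
So the deviation gain is 19 − 13.54 = 5.46, and the fine must be at least 5.46 gold to wipe it out.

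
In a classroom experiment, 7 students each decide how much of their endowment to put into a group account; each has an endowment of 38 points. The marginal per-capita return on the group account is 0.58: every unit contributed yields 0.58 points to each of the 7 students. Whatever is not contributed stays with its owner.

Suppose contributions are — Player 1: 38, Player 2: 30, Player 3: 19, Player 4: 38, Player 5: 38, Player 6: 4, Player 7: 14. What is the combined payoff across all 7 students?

819.86 points

Total contributed: 38 + 30 + 19 + 38 + 38 + 4 + 14 = 181; total kept: 7 × 38 − 181 = 85.
The group account pays out 0.58 × 7 × 181 = 734.86 in aggregate.
Group total = 85 + 734.86 = 819.86.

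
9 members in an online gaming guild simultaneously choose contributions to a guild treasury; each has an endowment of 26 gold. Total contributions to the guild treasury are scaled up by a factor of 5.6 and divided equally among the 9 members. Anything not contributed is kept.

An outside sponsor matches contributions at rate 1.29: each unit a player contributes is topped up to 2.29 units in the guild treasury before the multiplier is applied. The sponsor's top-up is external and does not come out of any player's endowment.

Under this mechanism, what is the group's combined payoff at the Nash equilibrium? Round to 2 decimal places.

3000.82 gold

Under the mechanism each unit contributed yields 5.6 × 2.29 / 9 = 1.4249 back to its contributor per unit of net cost, which exceeds 1, making full contribution the dominant choice for everyone.
So the Nash equilibrium is full contribution by all 9; the group earns 5.6 × 2.29 × 234 = 3000.82.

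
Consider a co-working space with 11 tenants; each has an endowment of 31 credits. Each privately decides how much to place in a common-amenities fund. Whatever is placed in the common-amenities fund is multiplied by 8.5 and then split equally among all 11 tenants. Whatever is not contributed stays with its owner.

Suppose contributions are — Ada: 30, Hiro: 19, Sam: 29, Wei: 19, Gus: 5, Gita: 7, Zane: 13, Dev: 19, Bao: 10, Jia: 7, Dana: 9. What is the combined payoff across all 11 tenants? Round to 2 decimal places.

Total contributed: 30 + 19 + 29 + 19 + 5 + 7 + 13 + 19 + 10 + 7 + 9 = 167; total kept: 11 × 31 − 167 = 174.
The common-amenities fund pays out 8.5 × 167 = 1419.50 in aggregate.
Group total = 174 + 1419.50 = 1593.50.

1593.50 credits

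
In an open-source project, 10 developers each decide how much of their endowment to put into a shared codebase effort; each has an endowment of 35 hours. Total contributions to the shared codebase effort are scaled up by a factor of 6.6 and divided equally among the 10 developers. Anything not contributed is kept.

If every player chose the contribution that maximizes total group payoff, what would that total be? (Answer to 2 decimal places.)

Each contributed unit returns 6.600 to the group as a whole (0.6600 to each of 10 players), which exceeds 1, so the social optimum is full contribution: group total = 6.600 × 350 = 2310.00.

2310.00 hours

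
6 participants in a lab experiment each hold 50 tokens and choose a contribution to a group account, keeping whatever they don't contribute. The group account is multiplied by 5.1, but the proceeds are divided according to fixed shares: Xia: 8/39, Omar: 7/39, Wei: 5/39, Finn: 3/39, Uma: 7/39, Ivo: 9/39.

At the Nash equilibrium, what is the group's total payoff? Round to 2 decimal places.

710.00 tokens

Each unit j contributes comes back to j as 5.1 × (j's share), so j prefers to contribute only if that share exceeds 1/5.1 = 0.1961; otherwise keeping the unit dominates.
The shares above 0.1961 belong to Xia and Ivo, contributing 50 each; the remaining 4 contribute 0. Total contributed: 100.
The group account pays out 5.1 × 100 = 510.00 in total (split across the unequal shares, but the aggregate is all that matters for the group sum).
The 4 free-riders keep 50 each, adding 200. Group total = 200 + 510.00 = 710.00.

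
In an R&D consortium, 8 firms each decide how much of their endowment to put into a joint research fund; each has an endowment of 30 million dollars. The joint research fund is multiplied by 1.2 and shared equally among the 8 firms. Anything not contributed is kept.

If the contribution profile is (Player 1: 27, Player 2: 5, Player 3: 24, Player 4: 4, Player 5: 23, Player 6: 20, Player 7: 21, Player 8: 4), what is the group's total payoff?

265.60 million dollars

Total contributed: 27 + 5 + 24 + 4 + 23 + 20 + 21 + 4 = 128; total kept: 8 × 30 − 128 = 112.
The joint research fund pays out 1.2 × 128 = 153.60 in aggregate.
Group total = 112 + 153.60 = 265.60.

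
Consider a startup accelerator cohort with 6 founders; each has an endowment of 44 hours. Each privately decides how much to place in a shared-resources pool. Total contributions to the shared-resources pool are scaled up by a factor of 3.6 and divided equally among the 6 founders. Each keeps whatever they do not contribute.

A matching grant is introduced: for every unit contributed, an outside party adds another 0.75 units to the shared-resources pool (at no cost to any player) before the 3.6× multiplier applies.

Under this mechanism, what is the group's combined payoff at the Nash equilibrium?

1663.20 hours

With the mechanism, a contributed unit returns 3.6 × 1.75 / 6 = 1.0500 per unit of net cost to the contributor — now above 1 — so contributing fully is weakly dominant for every player.
At the Nash equilibrium everyone contributes 44. Group total payoff = 3.6 × 1.75 × 264 = 1663.20.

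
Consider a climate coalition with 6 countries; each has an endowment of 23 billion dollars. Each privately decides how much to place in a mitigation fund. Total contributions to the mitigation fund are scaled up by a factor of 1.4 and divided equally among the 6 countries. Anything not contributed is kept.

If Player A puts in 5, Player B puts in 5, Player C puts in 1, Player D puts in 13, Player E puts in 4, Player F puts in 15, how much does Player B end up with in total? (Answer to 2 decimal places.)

28.03 billion dollars

Total contributed: 5 + 5 + 1 + 13 + 4 + 15 = 43.
Each receives 1.4 × 43 / 6 = 10.03 from the mitigation fund.
Player B keeps 23 − 5 = 18, so Player B's payoff is 18 + 10.03 = 28.03.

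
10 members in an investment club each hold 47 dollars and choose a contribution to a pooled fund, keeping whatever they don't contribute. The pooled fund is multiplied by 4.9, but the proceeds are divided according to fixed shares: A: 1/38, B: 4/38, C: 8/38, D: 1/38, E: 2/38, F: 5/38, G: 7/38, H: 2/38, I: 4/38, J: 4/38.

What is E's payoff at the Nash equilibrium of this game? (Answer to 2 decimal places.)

59.12 dollars

Player j's private return per contributed unit is 4.9 × (j's share). Contributing is weakly dominant for j when that share is at least 1/4.9 = 0.2041, and contributing 0 is dominant otherwise.
The only share above 0.2041 is C's 8/38, contributing 47; the remaining 9 contribute 0. Total contributed: 47.
E keeps 47 and receives 4.9 × 47 × 2/38 = 12.12 from the pooled fund, for a payoff of 59.12.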